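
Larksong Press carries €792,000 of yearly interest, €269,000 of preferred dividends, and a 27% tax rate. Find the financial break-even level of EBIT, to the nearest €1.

Preferred dividends are paid after tax, so their pre-tax equivalent is €269,000 ÷ (1 − 0.27) = €368,493.15.
EPS = 0 when EBIT covers interest plus the pre-tax preferred burden: €792,000 + €368,493.15 = €1,160,493.15.

€1,160,493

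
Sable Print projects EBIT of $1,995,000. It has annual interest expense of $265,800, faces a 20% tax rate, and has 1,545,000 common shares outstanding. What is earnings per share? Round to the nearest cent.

$0.90

Pre-tax income = $1,995,000 − $265,800.00 = $1,729,200.00.
After tax at 20%: net income = $1,729,200.00 × 0.80 = $1,383,360.00.
EPS = $1,383,360.00 ÷ 1,545,000 = $0.90.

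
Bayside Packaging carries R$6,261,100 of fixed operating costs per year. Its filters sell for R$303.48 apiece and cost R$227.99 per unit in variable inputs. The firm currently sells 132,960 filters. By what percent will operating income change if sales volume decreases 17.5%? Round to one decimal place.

-46.5%

At 132,960 units, contribution = 132,960 × R$75.49 = R$10,037,150.40.
EBIT = R$10,037,150.40 − R$6,261,100 = R$3,776,050.40.
So DOL = total CM / EBIT = R$10,037,150.40 / R$3,776,050.40 = 2.6581.
Operating income changes by 2.6581 × -17.5% = -46.5%.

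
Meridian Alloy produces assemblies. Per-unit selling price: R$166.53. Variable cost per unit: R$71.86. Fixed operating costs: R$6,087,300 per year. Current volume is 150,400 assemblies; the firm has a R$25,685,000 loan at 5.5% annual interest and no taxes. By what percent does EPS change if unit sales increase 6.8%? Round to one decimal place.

+14.4%

Contribution at this volume is 150,400 × R$94.67 = R$14,238,368.00.
Subtracting fixed costs: EBIT = R$14,238,368.00 − R$6,087,300 = R$8,151,068.00.
Interest = R$1,412,675.00, so EBIT − I = R$6,738,393.00.
DCL = total CM / (EBIT − I) = R$14,238,368.00 / R$6,738,393.00 = 2.1130.
EPS therefore changes by 2.1130 × (+6.8%) = +14.4%.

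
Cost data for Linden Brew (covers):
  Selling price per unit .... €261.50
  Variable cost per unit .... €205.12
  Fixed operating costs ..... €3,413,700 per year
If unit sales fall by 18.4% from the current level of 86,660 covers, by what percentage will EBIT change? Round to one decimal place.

At 86,660 units, contribution = 86,660 × €56.38 = €4,885,890.80.
Operating income = contribution − fixed costs = €4,885,890.80 − €3,413,700 = €1,472,190.80.
DOL = contribution ÷ EBIT = €4,885,890.80 ÷ €1,472,190.80 = 3.3188.
So EBIT moves 3.3188 × (-18.4%) = -61.1%.

-61.1%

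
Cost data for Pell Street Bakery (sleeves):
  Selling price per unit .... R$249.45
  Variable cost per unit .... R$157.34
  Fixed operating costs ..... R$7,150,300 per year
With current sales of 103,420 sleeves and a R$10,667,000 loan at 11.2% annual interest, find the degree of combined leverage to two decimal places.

8.07

Total contribution margin = 103,420 × R$92.11 = R$9,526,016.20.
Subtracting fixed costs: EBIT = R$9,526,016.20 − R$7,150,300 = R$2,375,716.20. Interest = R$1,194,704.00.
DOL = R$9,526,016.20 ÷ R$2,375,716.20 = 4.0097; DFL = R$2,375,716.20 ÷ R$1,181,012.20 = 2.0116.
DCL = DOL × DFL = 4.0097 × 2.0116 = 8.0659.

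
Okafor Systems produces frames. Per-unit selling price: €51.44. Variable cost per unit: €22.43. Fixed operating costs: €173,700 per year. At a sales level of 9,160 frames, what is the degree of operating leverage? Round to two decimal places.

2.89

At 9,160 units, contribution = 9,160 × €29.01 = €265,731.60.
Operating income = contribution − fixed costs = €265,731.60 − €173,700 = €92,031.60.
Degree of operating leverage = €265,731.60 / €92,031.60 = 2.8874.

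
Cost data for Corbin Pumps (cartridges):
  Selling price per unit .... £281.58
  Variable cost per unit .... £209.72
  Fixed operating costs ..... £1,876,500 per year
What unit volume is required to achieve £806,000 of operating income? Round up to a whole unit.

Each unit contributes £281.58 − £209.72 = £71.86.
Units = (FC + target) / CM = (£1,876,500 + £806,000) / £71.86 = 37,329.53, so 37,330 cartridges.

37,330 cartridges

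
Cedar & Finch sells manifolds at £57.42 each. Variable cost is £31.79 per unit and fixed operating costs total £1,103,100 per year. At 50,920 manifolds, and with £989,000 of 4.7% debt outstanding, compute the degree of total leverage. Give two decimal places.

8.39

Total contribution margin = 50,920 × £25.63 = £1,305,079.60.
Operating income = contribution − fixed costs = £1,305,079.60 − £1,103,100 = £201,979.60. Interest = £46,483.00.
DOL = £1,305,079.60 ÷ £201,979.60 = 6.4614; DFL = £201,979.60 ÷ £155,496.60 = 1.2989.
Combined leverage = 6.4614 × 1.2989 = 8.3927.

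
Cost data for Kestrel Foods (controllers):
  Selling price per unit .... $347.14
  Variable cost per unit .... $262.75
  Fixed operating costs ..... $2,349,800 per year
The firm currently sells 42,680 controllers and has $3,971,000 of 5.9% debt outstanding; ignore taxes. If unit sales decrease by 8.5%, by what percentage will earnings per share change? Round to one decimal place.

Contribution at this volume is 42,680 × $84.39 = $3,601,765.20.
EBIT = $3,601,765.20 − $2,349,800 = $1,251,965.20.
Interest = $234,289.00, so EBIT − I = $1,017,676.20.
Degree of combined leverage = contribution ÷ (EBIT − I) = $3,601,765.20 ÷ $1,017,676.20 = 3.5392.
%ΔEPS = DCL × %ΔSales = 3.5392 × -8.5% = -30.1%.

-30.1%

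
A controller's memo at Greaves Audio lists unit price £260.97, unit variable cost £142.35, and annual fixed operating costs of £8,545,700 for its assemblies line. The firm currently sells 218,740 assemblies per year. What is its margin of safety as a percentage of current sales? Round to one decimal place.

67.1%

Contribution margin per unit = £260.97 − £142.35 = £118.62. Break-even units = £8,545,700 ÷ £118.62 = 72,042.66; break-even revenue = 72,042.66 × £260.97 = £18,800,972.26.
Actual sales revenue = 218,740 × £260.97 = £57,084,577.80.
Margin of safety = (£57,084,577.80 − £18,800,972.26) ÷ £57,084,577.80 = 67.1%.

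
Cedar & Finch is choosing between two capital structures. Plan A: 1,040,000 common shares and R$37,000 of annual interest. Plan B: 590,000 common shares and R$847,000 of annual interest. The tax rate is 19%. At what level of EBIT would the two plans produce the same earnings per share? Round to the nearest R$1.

Set EPS_A = EPS_B: (EBIT − R$37,000)(1 − 0.19) ÷ 1,040,000 = (EBIT − R$847,000)(1 − 0.19) ÷ 590,000.
Cancelling (1 − t) and cross-multiplying: 590,000·(EBIT − 37,000) = 1,040,000·(EBIT − 847,000).
Solving, EBIT = (847,000·1,040,000 − 37,000·590,000) / (1,040,000 − 590,000) = 859,050,000,000 / 450,000 = 1,909,000.00.

R$1,909,000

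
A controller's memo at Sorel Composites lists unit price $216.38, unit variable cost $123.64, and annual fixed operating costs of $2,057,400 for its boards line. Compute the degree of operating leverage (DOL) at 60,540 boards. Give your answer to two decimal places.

At 60,540 units, contribution = 60,540 × $92.74 = $5,614,479.60.
EBIT = $5,614,479.60 − $2,057,400 = $3,557,079.60.
So DOL = total CM / EBIT = $5,614,479.60 / $3,557,079.60 = 1.5784.

1.58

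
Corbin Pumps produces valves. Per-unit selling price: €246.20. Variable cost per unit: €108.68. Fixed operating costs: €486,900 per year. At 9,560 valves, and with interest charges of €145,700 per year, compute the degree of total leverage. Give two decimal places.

Contribution at this volume is 9,560 × €137.52 = €1,314,691.20.
Subtracting fixed costs: EBIT = €1,314,691.20 − €486,900 = €827,791.20. Interest = €145,700.00.
DOL = €1,314,691.20 ÷ €827,791.20 = 1.5882; DFL = €827,791.20 ÷ €682,091.20 = 1.2136.
Combined leverage = 1.5882 × 1.2136 = 1.9274.

1.93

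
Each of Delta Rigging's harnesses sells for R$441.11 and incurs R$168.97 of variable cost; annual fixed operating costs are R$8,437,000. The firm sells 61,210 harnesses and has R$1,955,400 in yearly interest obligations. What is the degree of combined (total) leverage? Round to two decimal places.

2.66

At 61,210 units, contribution = 61,210 × R$272.14 = R$16,657,689.40.
Subtracting fixed costs: EBIT = R$16,657,689.40 − R$8,437,000 = R$8,220,689.40. Interest = R$1,955,400.00.
DOL = R$16,657,689.40 ÷ R$8,220,689.40 = 2.0263; DFL = R$8,220,689.40 ÷ R$6,265,289.40 = 1.3121.
DCL = DOL × DFL = 2.0263 × 1.3121 = 2.6587.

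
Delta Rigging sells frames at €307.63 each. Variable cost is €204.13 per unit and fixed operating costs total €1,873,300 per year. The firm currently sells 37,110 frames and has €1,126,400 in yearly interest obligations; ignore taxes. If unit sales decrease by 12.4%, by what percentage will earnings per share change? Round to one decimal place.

-56.6%

Total contribution margin = 37,110 × €103.50 = €3,840,885.00.
Operating income = contribution − fixed costs = €3,840,885.00 − €1,873,300 = €1,967,585.00.
Interest = €1,126,400.00, so EBIT − I = €841,185.00.
DCL = total CM / (EBIT − I) = €3,840,885.00 / €841,185.00 = 4.5660.
EPS therefore changes by 4.5660 × (-12.4%) = -56.6%.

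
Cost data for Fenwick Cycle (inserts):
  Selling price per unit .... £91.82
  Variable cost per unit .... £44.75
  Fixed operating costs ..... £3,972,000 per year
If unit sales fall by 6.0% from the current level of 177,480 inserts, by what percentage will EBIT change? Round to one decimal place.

-11.4%

Total contribution margin = 177,480 × £47.07 = £8,353,983.60.
EBIT = £8,353,983.60 − £3,972,000 = £4,381,983.60.
DOL = contribution ÷ EBIT = £8,353,983.60 ÷ £4,381,983.60 = 1.9064.
Operating income changes by 1.9064 × -6.0% = -11.4%.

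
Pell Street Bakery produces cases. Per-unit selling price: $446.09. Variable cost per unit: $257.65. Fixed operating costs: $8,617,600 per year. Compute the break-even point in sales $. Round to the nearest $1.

$20,400,261

Contribution margin per unit = $446.09 − $257.65 = $188.44, a CM ratio of $188.44 ÷ $446.09 = 0.4224.
Break-even sales = FC ÷ CM ratio = $8,617,600 × $446.09 / $188.44 = $20,400,261.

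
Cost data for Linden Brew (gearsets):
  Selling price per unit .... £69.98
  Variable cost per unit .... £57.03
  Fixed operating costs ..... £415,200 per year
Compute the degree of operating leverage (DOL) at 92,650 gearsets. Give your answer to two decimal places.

At 92,650 units, contribution = 92,650 × £12.95 = £1,199,817.50.
Operating income = contribution − fixed costs = £1,199,817.50 − £415,200 = £784,617.50.
Degree of operating leverage = £1,199,817.50 / £784,617.50 = 1.5292.

1.53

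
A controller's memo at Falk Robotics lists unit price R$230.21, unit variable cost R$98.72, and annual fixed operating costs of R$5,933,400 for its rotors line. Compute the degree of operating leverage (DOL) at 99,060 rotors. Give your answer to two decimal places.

1.84

At 99,060 units, contribution = 99,060 × R$131.49 = R$13,025,399.40.
Operating income = contribution − fixed costs = R$13,025,399.40 − R$5,933,400 = R$7,091,999.40.
So DOL = total CM / EBIT = R$13,025,399.40 / R$7,091,999.40 = 1.8366.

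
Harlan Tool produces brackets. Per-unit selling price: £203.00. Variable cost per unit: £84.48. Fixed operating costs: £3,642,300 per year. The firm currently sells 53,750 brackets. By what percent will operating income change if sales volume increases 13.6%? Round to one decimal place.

+31.8%

At 53,750 units, contribution = 53,750 × £118.52 = £6,370,450.00.
EBIT = £6,370,450.00 − £3,642,300 = £2,728,150.00.
So DOL = total CM / EBIT = £6,370,450.00 / £2,728,150.00 = 2.3351.
Operating income changes by 2.3351 × +13.6% = +31.8%.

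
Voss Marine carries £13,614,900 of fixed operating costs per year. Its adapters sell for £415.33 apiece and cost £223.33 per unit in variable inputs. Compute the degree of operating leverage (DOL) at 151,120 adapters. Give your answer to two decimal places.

1.88

At 151,120 units, contribution = 151,120 × £192.00 = £29,015,040.00.
EBIT = £29,015,040.00 − £13,614,900 = £15,400,140.00.
Degree of operating leverage = £29,015,040.00 / £15,400,140.00 = 1.8841.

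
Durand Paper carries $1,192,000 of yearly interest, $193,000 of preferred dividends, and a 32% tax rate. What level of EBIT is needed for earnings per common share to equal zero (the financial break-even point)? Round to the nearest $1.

Grossing the preferred dividend up to pre-tax terms: $193,000 / (1 − 0.32) = $283,823.53.
EPS = 0 when EBIT covers interest plus the pre-tax preferred burden: $1,192,000 + $283,823.53 = $1,475,823.53.

$1,475,824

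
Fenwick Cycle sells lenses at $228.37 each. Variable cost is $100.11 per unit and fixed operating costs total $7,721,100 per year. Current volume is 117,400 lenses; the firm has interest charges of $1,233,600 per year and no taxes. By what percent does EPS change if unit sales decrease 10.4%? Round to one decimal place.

-25.7%

At 117,400 units, contribution = 117,400 × $128.26 = $15,057,724.00.
EBIT = $15,057,724.00 − $7,721,100 = $7,336,624.00.
After interest of $1,233,600.00, pre-tax earnings = $6,103,024.00.
Degree of combined leverage = contribution ÷ (EBIT − I) = $15,057,724.00 ÷ $6,103,024.00 = 2.4673.
%ΔEPS = DCL × %ΔSales = 2.4673 × -10.4% = -25.7%.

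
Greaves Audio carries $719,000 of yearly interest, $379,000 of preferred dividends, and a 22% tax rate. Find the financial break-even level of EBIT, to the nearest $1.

$1,204,897

Grossing the preferred dividend up to pre-tax terms: $379,000 / (1 − 0.22) = $485,897.44.
Financial break-even EBIT = interest + D_p ÷ (1 − t) = $719,000 + $485,897.44 = $1,204,897.44.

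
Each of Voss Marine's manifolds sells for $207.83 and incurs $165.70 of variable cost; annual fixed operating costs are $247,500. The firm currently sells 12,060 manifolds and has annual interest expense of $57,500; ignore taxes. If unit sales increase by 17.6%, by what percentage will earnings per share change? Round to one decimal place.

Contribution at this volume is 12,060 × $42.13 = $508,087.80.
EBIT = $508,087.80 − $247,500 = $260,587.80.
Interest = $57,500.00, so EBIT − I = $203,087.80.
DCL = total CM / (EBIT − I) = $508,087.80 / $203,087.80 = 2.5018.
EPS therefore changes by 2.5018 × (+17.6%) = +44.0%.

+44.0%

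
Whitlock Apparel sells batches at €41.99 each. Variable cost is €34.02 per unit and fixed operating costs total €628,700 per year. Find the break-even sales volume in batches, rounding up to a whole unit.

78,884 batches

Each unit contributes €41.99 − €34.02 = €7.97.
Break-even Q = €628,700 / €7.97 = 78,883.31 → 78,884 batches.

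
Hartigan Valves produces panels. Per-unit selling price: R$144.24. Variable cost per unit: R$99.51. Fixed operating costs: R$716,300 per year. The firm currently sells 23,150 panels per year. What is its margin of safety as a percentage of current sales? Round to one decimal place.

Each unit contributes R$144.24 − R$99.51 = R$44.73. Break-even units = R$716,300 ÷ R$44.73 = 16,013.86; break-even revenue = 16,013.86 × R$144.24 = R$2,309,839.30.
Current sales = 23,150 × R$144.24 = R$3,339,156.00.
Margin of safety = (R$3,339,156.00 − R$2,309,839.30) ÷ R$3,339,156.00 = 30.8%.

30.8%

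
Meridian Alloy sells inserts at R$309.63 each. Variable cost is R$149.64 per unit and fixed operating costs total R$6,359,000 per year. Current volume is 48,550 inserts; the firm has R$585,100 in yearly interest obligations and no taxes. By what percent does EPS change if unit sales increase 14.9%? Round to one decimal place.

Total contribution margin = 48,550 × R$159.99 = R$7,767,514.50.
Subtracting fixed costs: EBIT = R$7,767,514.50 − R$6,359,000 = R$1,408,514.50.
After interest of R$585,100.00, pre-tax earnings = R$823,414.50.
DCL = total CM / (EBIT − I) = R$7,767,514.50 / R$823,414.50 = 9.4333.
%ΔEPS = DCL × %ΔSales = 9.4333 × +14.9% = +140.6%.

+140.6%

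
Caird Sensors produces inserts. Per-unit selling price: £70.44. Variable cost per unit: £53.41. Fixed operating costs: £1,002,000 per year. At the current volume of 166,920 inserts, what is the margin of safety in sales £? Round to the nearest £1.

Unit CM = price − variable cost = £70.44 − £53.41 = £17.03. Break-even units = £1,002,000 ÷ £17.03 = 58,837.35; break-even revenue = 58,837.35 × £70.44 = £4,144,502.64.
Actual sales revenue = 166,920 × £70.44 = £11,757,844.80.
Margin of safety = £11,757,844.80 − £4,144,502.64 = £7,613,342.

£7,613,342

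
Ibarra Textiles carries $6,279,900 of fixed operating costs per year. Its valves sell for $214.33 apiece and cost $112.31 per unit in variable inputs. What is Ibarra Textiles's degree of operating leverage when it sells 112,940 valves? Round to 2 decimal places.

2.20

At 112,940 units, contribution = 112,940 × $102.02 = $11,522,138.80.
EBIT = $11,522,138.80 − $6,279,900 = $5,242,238.80.
DOL = contribution ÷ EBIT = $11,522,138.80 ÷ $5,242,238.80 = 2.1979.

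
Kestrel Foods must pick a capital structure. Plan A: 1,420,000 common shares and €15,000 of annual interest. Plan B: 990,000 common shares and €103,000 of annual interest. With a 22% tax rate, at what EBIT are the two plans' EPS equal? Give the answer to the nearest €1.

€305,605

At indifference, (EBIT − 15,000)(1 − t)/1,420,000 = (EBIT − 103,000)(1 − t)/990,000.
Cancelling (1 − t) and cross-multiplying: 990,000·(EBIT − 15,000) = 1,420,000·(EBIT − 103,000).
Solving, EBIT = (103,000·1,420,000 − 15,000·990,000) / (1,420,000 − 990,000) = 131,410,000,000 / 430,000 = 305,604.65.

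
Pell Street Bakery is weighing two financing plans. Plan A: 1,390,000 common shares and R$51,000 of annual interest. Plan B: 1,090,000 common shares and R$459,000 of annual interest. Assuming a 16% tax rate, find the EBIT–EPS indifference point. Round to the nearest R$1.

Set EPS_A = EPS_B: (EBIT − R$51,000)(1 − 0.16) ÷ 1,390,000 = (EBIT − R$459,000)(1 − 0.16) ÷ 1,090,000.
The (1 − t) factor cancels: (EBIT − 51,000) × 1,090,000 = (EBIT − 459,000) × 1,390,000.
Solving, EBIT = (459,000·1,390,000 − 51,000·1,090,000) / (1,390,000 − 1,090,000) = 582,420,000,000 / 300,000 = 1,941,400.00.

R$1,941,400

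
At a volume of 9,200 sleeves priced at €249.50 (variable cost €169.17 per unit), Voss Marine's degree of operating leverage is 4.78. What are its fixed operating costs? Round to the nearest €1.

€584,426

Total contribution margin = 9,200 × €80.33 = €739,036.00.
Since DOL = CM ÷ EBIT, EBIT = €739,036.00 ÷ 4.78 = €154,610.04.
Fixed costs = CM − EBIT = €739,036.00 − €154,610.04 = €584,426.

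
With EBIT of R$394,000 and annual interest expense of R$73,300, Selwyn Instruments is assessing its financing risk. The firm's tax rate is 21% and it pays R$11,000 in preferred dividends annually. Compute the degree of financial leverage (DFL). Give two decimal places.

1.28

Annual interest charges come to R$73,300.00.
Preferred dividends grossed up pre-tax: R$11,000 / (1 − 0.21) = R$13,924.05.
DFL = EBIT ÷ [EBIT − I − D_p/(1−t)] = R$394,000 ÷ [R$394,000 − R$73,300.00 − R$13,924.05] = R$394,000 ÷ R$306,775.95 = 1.2843.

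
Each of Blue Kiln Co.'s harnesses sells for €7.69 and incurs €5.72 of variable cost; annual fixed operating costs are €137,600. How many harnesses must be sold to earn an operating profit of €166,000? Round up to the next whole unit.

154,112 harnesses

Unit CM = price − variable cost = €7.69 − €5.72 = €1.97.
Units = (FC + target) / CM = (€137,600 + €166,000) / €1.97 = 154,111.68, so 154,112 harnesses.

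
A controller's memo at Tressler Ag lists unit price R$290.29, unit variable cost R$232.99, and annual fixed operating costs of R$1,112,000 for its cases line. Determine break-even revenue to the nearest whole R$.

Contribution margin per unit = R$290.29 − R$232.99 = R$57.30, a CM ratio of R$57.30 ÷ R$290.29 = 0.1974.
Break-even sales = FC ÷ CM ratio = R$1,112,000 × R$290.29 / R$57.30 = R$5,633,551.

R$5,633,551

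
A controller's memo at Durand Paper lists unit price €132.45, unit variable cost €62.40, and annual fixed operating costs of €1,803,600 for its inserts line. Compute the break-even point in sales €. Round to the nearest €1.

€3,410,233

CM per unit = €132.45 − €62.40 = €70.05; CM ratio = €70.05 / €132.45 = 0.5289.
Break-even revenue = fixed costs × price ÷ CM = €1,803,600 × €132.45 ÷ €70.05 = €3,410,233.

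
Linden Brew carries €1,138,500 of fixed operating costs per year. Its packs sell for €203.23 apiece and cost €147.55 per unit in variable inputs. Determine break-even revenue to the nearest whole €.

€4,155,484

Contribution margin per unit = €203.23 − €147.55 = €55.68, a CM ratio of €55.68 ÷ €203.23 = 0.2740.
Break-even revenue = fixed costs × price ÷ CM = €1,138,500 × €203.23 ÷ €55.68 = €4,155,484.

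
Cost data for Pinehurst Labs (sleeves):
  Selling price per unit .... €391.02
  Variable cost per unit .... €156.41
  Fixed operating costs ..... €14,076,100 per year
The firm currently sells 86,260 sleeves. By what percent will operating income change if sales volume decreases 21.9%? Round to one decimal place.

-71.9%

Contribution at this volume is 86,260 × €234.61 = €20,237,458.60.
Operating income = contribution − fixed costs = €20,237,458.60 − €14,076,100 = €6,161,358.60.
Degree of operating leverage = €20,237,458.60 / €6,161,358.60 = 3.2846.
So EBIT moves 3.2846 × (-21.9%) = -71.9%.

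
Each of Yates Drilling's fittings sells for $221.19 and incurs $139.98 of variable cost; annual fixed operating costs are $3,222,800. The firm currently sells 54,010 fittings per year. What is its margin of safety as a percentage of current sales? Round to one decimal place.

26.5%

Each unit contributes $221.19 − $139.98 = $81.21. Break-even units = $3,222,800 ÷ $81.21 = 39,684.77; break-even revenue = 39,684.77 × $221.19 = $8,777,873.81.
Current sales = 54,010 × $221.19 = $11,946,471.90.
Margin of safety = ($11,946,471.90 − $8,777,873.81) ÷ $11,946,471.90 = 26.5%.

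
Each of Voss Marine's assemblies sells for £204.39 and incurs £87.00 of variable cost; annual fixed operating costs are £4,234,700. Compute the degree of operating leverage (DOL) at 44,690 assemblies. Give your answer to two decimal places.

5.19

Contribution at this volume is 44,690 × £117.39 = £5,246,159.10.
Subtracting fixed costs: EBIT = £5,246,159.10 − £4,234,700 = £1,011,459.10.
So DOL = total CM / EBIT = £5,246,159.10 / £1,011,459.10 = 5.1867.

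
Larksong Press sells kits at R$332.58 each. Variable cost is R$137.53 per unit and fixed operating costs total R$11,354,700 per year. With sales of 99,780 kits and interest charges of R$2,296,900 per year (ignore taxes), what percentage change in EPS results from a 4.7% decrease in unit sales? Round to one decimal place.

Total contribution margin = 99,780 × R$195.05 = R$19,462,089.00.
Subtracting fixed costs: EBIT = R$19,462,089.00 − R$11,354,700 = R$8,107,389.00.
After interest of R$2,296,900.00, pre-tax earnings = R$5,810,489.00.
DCL = total CM / (EBIT − I) = R$19,462,089.00 / R$5,810,489.00 = 3.3495.
%ΔEPS = DCL × %ΔSales = 3.3495 × -4.7% = -15.7%.

-15.7%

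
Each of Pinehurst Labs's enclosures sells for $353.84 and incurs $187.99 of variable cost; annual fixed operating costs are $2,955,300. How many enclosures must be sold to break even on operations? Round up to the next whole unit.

Each unit contributes $353.84 − $187.99 = $165.85.
Units to break even: $2,955,300 ÷ $165.85 = 17,819.11, rounded up to 17,820.

17,820 enclosures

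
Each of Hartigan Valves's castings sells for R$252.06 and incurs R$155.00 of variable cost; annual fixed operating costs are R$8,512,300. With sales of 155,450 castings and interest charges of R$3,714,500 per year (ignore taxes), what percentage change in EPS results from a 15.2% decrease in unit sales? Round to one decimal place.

-80.2%

Total contribution margin = 155,450 × R$97.06 = R$15,087,977.00.
EBIT = R$15,087,977.00 − R$8,512,300 = R$6,575,677.00.
After interest of R$3,714,500.00, pre-tax earnings = R$2,861,177.00.
Degree of combined leverage = contribution ÷ (EBIT − I) = R$15,087,977.00 ÷ R$2,861,177.00 = 5.2733.
%ΔEPS = DCL × %ΔSales = 5.2733 × -15.2% = -80.2%.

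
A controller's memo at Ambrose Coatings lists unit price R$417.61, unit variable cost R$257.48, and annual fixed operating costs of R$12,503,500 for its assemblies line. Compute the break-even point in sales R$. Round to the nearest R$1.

R$32,608,422

Contribution margin per unit = R$417.61 − R$257.48 = R$160.13, a CM ratio of R$160.13 ÷ R$417.61 = 0.3834.
Break-even sales = FC ÷ CM ratio = R$12,503,500 × R$417.61 / R$160.13 = R$32,608,422.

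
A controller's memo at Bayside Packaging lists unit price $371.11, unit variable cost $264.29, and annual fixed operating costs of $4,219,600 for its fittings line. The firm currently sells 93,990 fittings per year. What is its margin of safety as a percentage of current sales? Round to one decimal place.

Contribution margin per unit = $371.11 − $264.29 = $106.82. Break-even units = $4,219,600 ÷ $106.82 = 39,501.97; break-even revenue = 39,501.97 × $371.11 = $14,659,574.57.
Current sales = 93,990 × $371.11 = $34,880,628.90.
Margin of safety = ($34,880,628.90 − $14,659,574.57) ÷ $34,880,628.90 = 58.0%.

58.0%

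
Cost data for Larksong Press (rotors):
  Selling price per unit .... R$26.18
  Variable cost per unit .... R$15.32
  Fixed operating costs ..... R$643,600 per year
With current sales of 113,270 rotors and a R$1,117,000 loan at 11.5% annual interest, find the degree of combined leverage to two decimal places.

Contribution at this volume is 113,270 × R$10.86 = R$1,230,112.20.
EBIT = R$1,230,112.20 − R$643,600 = R$586,512.20. Interest = R$128,455.00.
DOL = R$1,230,112.20 ÷ R$586,512.20 = 2.0973; DFL = R$586,512.20 ÷ R$458,057.20 = 1.2804.
Combined leverage = 2.0973 × 1.2804 = 2.6854.

2.69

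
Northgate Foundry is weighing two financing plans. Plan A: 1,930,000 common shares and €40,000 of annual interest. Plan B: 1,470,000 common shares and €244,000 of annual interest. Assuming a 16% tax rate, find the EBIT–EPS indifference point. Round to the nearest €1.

€895,913

Set EPS_A = EPS_B: (EBIT − €40,000)(1 − 0.16) ÷ 1,930,000 = (EBIT − €244,000)(1 − 0.16) ÷ 1,470,000.
The (1 − t) factor cancels: (EBIT − 40,000) × 1,470,000 = (EBIT − 244,000) × 1,930,000.
Solving, EBIT = (244,000·1,930,000 − 40,000·1,470,000) / (1,930,000 − 1,470,000) = 412,120,000,000 / 460,000 = 895,913.04.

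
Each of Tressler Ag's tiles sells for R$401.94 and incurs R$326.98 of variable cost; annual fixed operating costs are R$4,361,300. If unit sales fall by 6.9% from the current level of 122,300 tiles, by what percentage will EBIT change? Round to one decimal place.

Total contribution margin = 122,300 × R$74.96 = R$9,167,608.00.
EBIT = R$9,167,608.00 − R$4,361,300 = R$4,806,308.00.
DOL = contribution ÷ EBIT = R$9,167,608.00 ÷ R$4,806,308.00 = 1.9074.
Operating income changes by 1.9074 × -6.9% = -13.2%.

-13.2%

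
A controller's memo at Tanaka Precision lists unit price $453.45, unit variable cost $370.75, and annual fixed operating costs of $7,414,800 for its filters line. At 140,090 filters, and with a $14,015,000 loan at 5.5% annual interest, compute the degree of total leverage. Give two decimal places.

3.41

At 140,090 units, contribution = 140,090 × $82.70 = $11,585,443.00.
Operating income = contribution − fixed costs = $11,585,443.00 − $7,414,800 = $4,170,643.00. Interest = $770,825.00.
DOL = $11,585,443.00 ÷ $4,170,643.00 = 2.7779; DFL = $4,170,643.00 ÷ $3,399,818.00 = 1.2267.
Combined leverage = 2.7779 × 1.2267 = 3.4076.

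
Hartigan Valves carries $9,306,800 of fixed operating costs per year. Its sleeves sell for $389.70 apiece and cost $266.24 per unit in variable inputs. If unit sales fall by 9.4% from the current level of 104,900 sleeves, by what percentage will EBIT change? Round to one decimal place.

Total contribution margin = 104,900 × $123.46 = $12,950,954.00.
Operating income = contribution − fixed costs = $12,950,954.00 − $9,306,800 = $3,644,154.00.
So DOL = total CM / EBIT = $12,950,954.00 / $3,644,154.00 = 3.5539.
%ΔEBIT = DOL × %ΔSales = 3.5539 × -9.4% = -33.4%.

-33.4%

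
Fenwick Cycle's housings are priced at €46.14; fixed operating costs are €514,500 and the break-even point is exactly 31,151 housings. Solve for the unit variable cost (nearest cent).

Contribution per unit must be FC / Q = €514,500 / 31,151 = €16.5163.
Hence VC = price − CM = €46.14 − €16.5163 = €29.62.

€29.62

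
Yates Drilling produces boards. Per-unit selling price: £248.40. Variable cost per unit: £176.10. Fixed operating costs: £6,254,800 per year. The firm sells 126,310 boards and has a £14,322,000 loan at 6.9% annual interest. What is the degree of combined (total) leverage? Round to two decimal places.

4.83

Total contribution margin = 126,310 × £72.30 = £9,132,213.00.
EBIT = £9,132,213.00 − £6,254,800 = £2,877,413.00. Interest = £988,218.00, so EBIT − I = £1,889,195.00.
Degree of total leverage = total CM / (EBIT − interest) = £9,132,213.00 / £1,889,195.00 = 4.8339.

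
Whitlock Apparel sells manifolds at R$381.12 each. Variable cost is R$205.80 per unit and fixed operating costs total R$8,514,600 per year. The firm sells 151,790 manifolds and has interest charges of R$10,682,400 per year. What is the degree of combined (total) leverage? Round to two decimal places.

3.59

Total contribution margin = 151,790 × R$175.32 = R$26,611,822.80.
EBIT = R$26,611,822.80 − R$8,514,600 = R$18,097,222.80. Interest = R$10,682,400.00, so EBIT − I = R$7,414,822.80.
DCL = contribution ÷ (EBIT − I) = R$26,611,822.80 ÷ R$7,414,822.80 = 3.5890.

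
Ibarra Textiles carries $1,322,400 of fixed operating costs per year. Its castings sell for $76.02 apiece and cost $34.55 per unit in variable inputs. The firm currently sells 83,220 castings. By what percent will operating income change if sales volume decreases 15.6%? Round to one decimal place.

Contribution at this volume is 83,220 × $41.47 = $3,451,133.40.
Operating income = contribution − fixed costs = $3,451,133.40 − $1,322,400 = $2,128,733.40.
So DOL = total CM / EBIT = $3,451,133.40 / $2,128,733.40 = 1.6212.
%ΔEBIT = DOL × %ΔSales = 1.6212 × -15.6% = -25.3%.

-25.3%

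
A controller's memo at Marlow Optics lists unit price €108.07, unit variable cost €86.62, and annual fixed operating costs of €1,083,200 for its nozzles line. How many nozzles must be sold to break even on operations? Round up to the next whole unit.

Unit CM = price − variable cost = €108.07 − €86.62 = €21.45.
Break-even volume = fixed costs ÷ CM per unit = €1,083,200 ÷ €21.45 = 50,498.83, so 50,499 nozzles.

50,499 nozzles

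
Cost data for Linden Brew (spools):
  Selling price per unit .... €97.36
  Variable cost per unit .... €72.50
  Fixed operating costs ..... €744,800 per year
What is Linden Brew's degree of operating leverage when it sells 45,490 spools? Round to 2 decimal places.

2.93

At 45,490 units, contribution = 45,490 × €24.86 = €1,130,881.40.
EBIT = €1,130,881.40 − €744,800 = €386,081.40.
DOL = contribution ÷ EBIT = €1,130,881.40 ÷ €386,081.40 = 2.9291.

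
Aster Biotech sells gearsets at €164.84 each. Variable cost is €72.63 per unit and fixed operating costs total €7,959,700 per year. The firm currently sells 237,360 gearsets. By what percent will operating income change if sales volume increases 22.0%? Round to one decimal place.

At 237,360 units, contribution = 237,360 × €92.21 = €21,886,965.60.
EBIT = €21,886,965.60 − €7,959,700 = €13,927,265.60.
Degree of operating leverage = €21,886,965.60 / €13,927,265.60 = 1.5715.
%ΔEBIT = DOL × %ΔSales = 1.5715 × +22.0% = +34.6%.

+34.6%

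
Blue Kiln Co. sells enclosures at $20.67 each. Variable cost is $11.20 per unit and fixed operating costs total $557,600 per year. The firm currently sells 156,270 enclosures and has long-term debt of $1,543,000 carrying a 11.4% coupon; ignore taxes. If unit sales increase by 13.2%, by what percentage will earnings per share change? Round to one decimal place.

At 156,270 units, contribution = 156,270 × $9.47 = $1,479,876.90.
EBIT = $1,479,876.90 − $557,600 = $922,276.90.
After interest of $175,902.00, pre-tax earnings = $746,374.90.
Degree of combined leverage = contribution ÷ (EBIT − I) = $1,479,876.90 ÷ $746,374.90 = 1.9828.
%ΔEPS = DCL × %ΔSales = 1.9828 × +13.2% = +26.2%.

+26.2%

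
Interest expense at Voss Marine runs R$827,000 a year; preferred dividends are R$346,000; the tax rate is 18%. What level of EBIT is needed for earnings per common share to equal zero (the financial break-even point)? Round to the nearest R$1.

R$1,248,951

Grossing the preferred dividend up to pre-tax terms: R$346,000 / (1 − 0.18) = R$421,951.22.
EPS = 0 when EBIT covers interest plus the pre-tax preferred burden: R$827,000 + R$421,951.22 = R$1,248,951.22.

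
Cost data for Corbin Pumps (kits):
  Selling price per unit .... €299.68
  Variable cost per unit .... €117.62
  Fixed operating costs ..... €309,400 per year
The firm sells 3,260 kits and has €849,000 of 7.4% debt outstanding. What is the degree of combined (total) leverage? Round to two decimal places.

Contribution at this volume is 3,260 × €182.06 = €593,515.60.
Subtracting fixed costs: EBIT = €593,515.60 − €309,400 = €284,115.60. Interest = €62,826.00.
DOL = €593,515.60 ÷ €284,115.60 = 2.0890; DFL = €284,115.60 ÷ €221,289.60 = 1.2839.
DCL = DOL × DFL = 2.0890 × 1.2839 = 2.6821.

2.68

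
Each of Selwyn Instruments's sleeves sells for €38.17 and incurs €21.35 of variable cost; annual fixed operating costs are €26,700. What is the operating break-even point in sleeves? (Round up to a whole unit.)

Unit CM = price − variable cost = €38.17 − €21.35 = €16.82.
Break-even volume = fixed costs ÷ CM per unit = €26,700 ÷ €16.82 = 1,587.40, so 1,588 sleeves.

1,588 sleeves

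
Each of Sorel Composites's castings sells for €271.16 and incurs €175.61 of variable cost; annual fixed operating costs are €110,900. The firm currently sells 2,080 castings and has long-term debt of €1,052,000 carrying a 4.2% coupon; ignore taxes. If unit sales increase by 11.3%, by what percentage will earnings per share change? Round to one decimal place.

Contribution at this volume is 2,080 × €95.55 = €198,744.00.
EBIT = €198,744.00 − €110,900 = €87,844.00.
Interest = €44,184.00, so EBIT − I = €43,660.00.
Degree of combined leverage = contribution ÷ (EBIT − I) = €198,744.00 ÷ €43,660.00 = 4.5521.
%ΔEPS = DCL × %ΔSales = 4.5521 × +11.3% = +51.4%.

+51.4%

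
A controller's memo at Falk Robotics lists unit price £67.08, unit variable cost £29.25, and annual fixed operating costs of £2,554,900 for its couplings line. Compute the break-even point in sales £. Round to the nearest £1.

Contribution margin per unit = £67.08 − £29.25 = £37.83, a CM ratio of £37.83 ÷ £67.08 = 0.5640.
Break-even revenue = fixed costs × price ÷ CM = £2,554,900 × £67.08 ÷ £37.83 = £4,530,338.

£4,530,338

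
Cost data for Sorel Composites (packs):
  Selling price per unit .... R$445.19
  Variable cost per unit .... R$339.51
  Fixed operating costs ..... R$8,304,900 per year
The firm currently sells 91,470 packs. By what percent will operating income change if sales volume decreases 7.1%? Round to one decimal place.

Total contribution margin = 91,470 × R$105.68 = R$9,666,549.60.
EBIT = R$9,666,549.60 − R$8,304,900 = R$1,361,649.60.
Degree of operating leverage = R$9,666,549.60 / R$1,361,649.60 = 7.0991.
So EBIT moves 7.0991 × (-7.1%) = -50.4%.

-50.4%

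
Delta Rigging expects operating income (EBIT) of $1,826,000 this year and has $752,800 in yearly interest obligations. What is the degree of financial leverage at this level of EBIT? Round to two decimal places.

1.70

Annual interest charges come to $752,800.00.
DFL = EBIT ÷ (EBIT − I) = $1,826,000 ÷ ($1,826,000 − $752,800.00) = $1,826,000 ÷ $1,073,200.00 = 1.7015.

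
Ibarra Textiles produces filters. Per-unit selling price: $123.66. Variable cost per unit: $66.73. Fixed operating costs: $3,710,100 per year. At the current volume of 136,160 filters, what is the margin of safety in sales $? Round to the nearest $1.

Contribution margin per unit = $123.66 − $66.73 = $56.93. Break-even units = $3,710,100 ÷ $56.93 = 65,169.51; break-even revenue = 65,169.51 × $123.66 = $8,058,861.16.
Actual sales revenue = 136,160 × $123.66 = $16,837,545.60.
Margin of safety = $16,837,545.60 − $8,058,861.16 = $8,778,684.

$8,778,684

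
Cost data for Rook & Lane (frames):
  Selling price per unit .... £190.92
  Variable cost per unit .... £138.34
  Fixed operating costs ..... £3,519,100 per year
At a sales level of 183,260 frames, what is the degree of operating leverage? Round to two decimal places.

1.58

Total contribution margin = 183,260 × £52.58 = £9,635,810.80.
EBIT = £9,635,810.80 − £3,519,100 = £6,116,710.80.
DOL = contribution ÷ EBIT = £9,635,810.80 ÷ £6,116,710.80 = 1.5753.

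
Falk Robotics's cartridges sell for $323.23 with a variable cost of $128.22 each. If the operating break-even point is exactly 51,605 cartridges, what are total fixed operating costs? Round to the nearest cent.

$10,063,491.05

Unit CM = price − variable cost = $323.23 − $128.22 = $195.01.
Fixed costs = break-even units × CM = 51,605 × $195.01 = $10,063,491.05.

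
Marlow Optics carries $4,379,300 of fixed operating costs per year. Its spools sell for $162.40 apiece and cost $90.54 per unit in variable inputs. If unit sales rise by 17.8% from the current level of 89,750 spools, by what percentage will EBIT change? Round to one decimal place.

At 89,750 units, contribution = 89,750 × $71.86 = $6,449,435.00.
Operating income = contribution − fixed costs = $6,449,435.00 − $4,379,300 = $2,070,135.00.
DOL = contribution ÷ EBIT = $6,449,435.00 ÷ $2,070,135.00 = 3.1155.
%ΔEBIT = DOL × %ΔSales = 3.1155 × +17.8% = +55.5%.

+55.5%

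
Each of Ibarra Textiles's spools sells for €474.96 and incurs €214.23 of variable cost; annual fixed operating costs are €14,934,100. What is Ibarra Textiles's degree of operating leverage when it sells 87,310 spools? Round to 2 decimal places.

2.91

Total contribution margin = 87,310 × €260.73 = €22,764,336.30.
Operating income = contribution − fixed costs = €22,764,336.30 − €14,934,100 = €7,830,236.30.
DOL = contribution ÷ EBIT = €22,764,336.30 ÷ €7,830,236.30 = 2.9072.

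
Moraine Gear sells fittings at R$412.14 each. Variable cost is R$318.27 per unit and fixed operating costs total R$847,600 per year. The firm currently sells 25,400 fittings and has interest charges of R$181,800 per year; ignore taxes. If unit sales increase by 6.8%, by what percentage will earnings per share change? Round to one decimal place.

At 25,400 units, contribution = 25,400 × R$93.87 = R$2,384,298.00.
EBIT = R$2,384,298.00 − R$847,600 = R$1,536,698.00.
After interest of R$181,800.00, pre-tax earnings = R$1,354,898.00.
Degree of combined leverage = contribution ÷ (EBIT − I) = R$2,384,298.00 ÷ R$1,354,898.00 = 1.7598.
%ΔEPS = DCL × %ΔSales = 1.7598 × +6.8% = +12.0%.

+12.0%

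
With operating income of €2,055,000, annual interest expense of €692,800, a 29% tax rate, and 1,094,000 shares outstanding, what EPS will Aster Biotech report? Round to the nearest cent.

Pre-tax income = €2,055,000 − €692,800.00 = €1,362,200.00.
Net income = €1,362,200.00 × (1 − 0.29) = €967,162.00.
EPS = €967,162.00 ÷ 1,094,000 = €0.88.

€0.88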